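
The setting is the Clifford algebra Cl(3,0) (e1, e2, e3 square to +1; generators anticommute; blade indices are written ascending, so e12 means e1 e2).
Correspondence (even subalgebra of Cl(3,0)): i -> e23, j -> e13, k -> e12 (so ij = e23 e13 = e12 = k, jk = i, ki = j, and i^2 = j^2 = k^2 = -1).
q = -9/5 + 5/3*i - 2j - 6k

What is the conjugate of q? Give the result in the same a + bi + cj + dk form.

In blades: q = -9/5 - 6*e12 - 2*e13 + 5/3*e23.
Quaternion conjugation is reversion on the even subalgebra: the scalar is fixed and every grade-2 blade flips sign, giving -9/5 + 6*e12 + 2*e13 - 5/3*e23; translating back:
Answer: -9/5 - 5/3*i + 2j + 6k


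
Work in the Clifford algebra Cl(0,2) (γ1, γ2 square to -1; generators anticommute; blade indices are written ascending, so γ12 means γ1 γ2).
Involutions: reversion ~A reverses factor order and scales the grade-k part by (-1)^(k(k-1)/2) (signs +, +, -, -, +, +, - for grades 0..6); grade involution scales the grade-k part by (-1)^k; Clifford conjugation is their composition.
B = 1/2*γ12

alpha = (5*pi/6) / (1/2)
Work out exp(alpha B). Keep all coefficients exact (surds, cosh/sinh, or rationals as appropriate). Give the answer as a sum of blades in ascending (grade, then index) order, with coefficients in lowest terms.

B^2 = (1/2)^2*(γ12)^2 = 1/4*(-1) = -1/4 (a basis 2-blade squares to minus the product of its generators' squares).
B^2 = -1/4 — the negative square puts this in the circular regime; l = 1/2, alpha*l = 5*pi/6, so exp(alpha B) = cos(5*pi/6) + (sin(5*pi/6)/(1/2))*B = -sqrt(3)/2 + (1)*B.
Answer: -sqrt(3)/2 + 1/2*γ12


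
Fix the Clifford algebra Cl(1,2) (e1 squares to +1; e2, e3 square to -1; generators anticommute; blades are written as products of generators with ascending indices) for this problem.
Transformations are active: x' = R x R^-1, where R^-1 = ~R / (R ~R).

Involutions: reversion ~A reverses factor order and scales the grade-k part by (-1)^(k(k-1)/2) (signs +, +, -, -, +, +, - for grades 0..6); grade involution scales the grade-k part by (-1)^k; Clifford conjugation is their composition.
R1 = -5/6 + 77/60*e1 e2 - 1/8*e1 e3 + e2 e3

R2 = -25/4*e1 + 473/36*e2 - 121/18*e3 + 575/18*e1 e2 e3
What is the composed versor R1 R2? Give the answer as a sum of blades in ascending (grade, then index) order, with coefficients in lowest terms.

Distribute over the terms of R1 (each basis-blade product reordered to ascending indices, repeated generators contracted through their squares):
(-5/6) R2 = 125/24*e1 - 2365/216*e2 + 605/108*e3 - 2875/108*e1 e2 e3
(77/60*e1 e2) R2 = -36421/2160*e1 + 385/48*e2 + 8855/216*e3 - 9317/1080*e1 e2 e3
(-1/8*e1 e3) R2 = -121/144*e1 + 575/144*e2 - 25/32*e3 + 473/288*e1 e2 e3
(e2 e3) R2 = -575/18*e1 + 121/18*e2 + 473/36*e3 - 25/4*e1 e2 e3
Summing the partial products and collecting blades:
Answer: -47993/1080*e1 + 841/108*e2 + 16979/288*e3 - 57391/1440*e1 e2 e3


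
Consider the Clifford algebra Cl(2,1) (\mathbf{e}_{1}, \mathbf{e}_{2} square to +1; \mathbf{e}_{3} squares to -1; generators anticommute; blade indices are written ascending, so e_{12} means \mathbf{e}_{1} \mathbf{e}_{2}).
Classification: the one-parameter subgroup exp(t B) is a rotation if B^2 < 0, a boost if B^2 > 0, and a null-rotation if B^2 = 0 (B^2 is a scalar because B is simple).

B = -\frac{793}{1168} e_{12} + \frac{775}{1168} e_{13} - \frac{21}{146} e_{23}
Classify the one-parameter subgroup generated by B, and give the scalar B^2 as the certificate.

B^2 term by term: the squares give (-\frac{793}{1168})^2*(e_{12})^2 + (\frac{775}{1168})^2*(e_{13})^2 + (-\frac{21}{146})^2*(e_{23})^2 = \frac{628849}{1364224}*(-1) + \frac{600625}{1364224}*(+1) + \frac{441}{21316}*(+1) = 0 (each basis 2-blade squares to minus the product of its generators' squares); cross terms between blades sharing an index anticommute and cancel. So B^2 = 0.
Answer: null-rotation, certificate B^2 = 0. The invariant at work: B^2 = 0 is unchanged by conjugation, hence its sign classifies the subgroup whatever basis B is written in.


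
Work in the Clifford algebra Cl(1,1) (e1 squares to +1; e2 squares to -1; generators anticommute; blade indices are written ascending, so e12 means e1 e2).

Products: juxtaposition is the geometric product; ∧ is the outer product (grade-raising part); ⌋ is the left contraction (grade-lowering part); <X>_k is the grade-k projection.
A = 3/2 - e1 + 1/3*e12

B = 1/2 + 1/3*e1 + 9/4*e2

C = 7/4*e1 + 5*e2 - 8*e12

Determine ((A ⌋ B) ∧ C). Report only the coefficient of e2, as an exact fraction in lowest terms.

step 1: 5/12 + 1/2*e1 + 27/8*e2
step 2: 35/48*e1 + 25/12*e2 - 647/96*e12
Answer: 25/12


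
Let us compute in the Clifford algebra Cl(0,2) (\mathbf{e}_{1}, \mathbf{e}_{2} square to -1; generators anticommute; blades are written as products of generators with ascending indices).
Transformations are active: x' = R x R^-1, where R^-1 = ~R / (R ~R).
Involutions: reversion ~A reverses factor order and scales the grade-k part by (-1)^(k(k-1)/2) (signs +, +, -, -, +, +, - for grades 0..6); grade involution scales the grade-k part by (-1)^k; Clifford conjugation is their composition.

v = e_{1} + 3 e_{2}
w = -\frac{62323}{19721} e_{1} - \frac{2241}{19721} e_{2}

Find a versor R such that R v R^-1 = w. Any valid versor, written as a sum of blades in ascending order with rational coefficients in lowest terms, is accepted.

Why this works: both vectors square to -10, so q(v) = q(w) and R = v + w = -\frac{42602}{19721} e_{1} + \frac{56922}{19721} e_{2} carries v to w — its own direction survives, the complement (v - w)/2 flips.
Answer: -\frac{42602}{19721} e_{1} + \frac{56922}{19721} e_{2}


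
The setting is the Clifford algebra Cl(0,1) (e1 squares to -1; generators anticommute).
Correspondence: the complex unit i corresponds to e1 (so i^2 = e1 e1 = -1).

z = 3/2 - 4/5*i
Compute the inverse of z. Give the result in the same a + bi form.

In blades: z = 3/2 - 4/5*e1.
With qbar = 3/2 + 4/5*e1 (scalar fixed, mapped units negated), z qbar = 289/100 (the sum of squared coefficients), so z^-1 = qbar / (289/100) = 150/289 + 80/289*e1; translating back:
Answer: 150/289 + 80/289*i


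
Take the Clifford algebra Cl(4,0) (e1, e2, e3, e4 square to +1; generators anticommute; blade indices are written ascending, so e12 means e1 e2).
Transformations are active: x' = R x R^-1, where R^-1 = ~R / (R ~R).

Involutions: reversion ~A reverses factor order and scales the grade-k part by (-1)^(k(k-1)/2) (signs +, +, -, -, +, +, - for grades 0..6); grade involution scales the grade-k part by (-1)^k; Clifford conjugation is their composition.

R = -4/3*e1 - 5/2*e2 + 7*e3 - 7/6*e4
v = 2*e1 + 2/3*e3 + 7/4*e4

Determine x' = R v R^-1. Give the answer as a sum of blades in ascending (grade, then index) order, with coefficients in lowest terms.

~R = -4/3*e1 - 5/2*e2 + 7*e3 - 7/6*e4, and R ~R = 1051/18, so R^-1 = ~R / (1051/18).
R v = -1/24 + 5*e12 - 134/9*e13 - 5/3*e23 - 35/8*e24 + 469/36*e34
Answer: -2100/1051*e1 + 15/4204*e2 - 4267/6306*e3 - 3675/2102*e4


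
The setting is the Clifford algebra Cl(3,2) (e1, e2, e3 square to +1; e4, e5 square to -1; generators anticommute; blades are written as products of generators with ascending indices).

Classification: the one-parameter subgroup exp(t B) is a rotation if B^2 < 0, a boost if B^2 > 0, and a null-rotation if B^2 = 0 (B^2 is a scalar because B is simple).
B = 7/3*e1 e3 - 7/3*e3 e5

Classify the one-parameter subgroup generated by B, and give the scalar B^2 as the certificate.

B^2 term by term: the squares give (7/3)^2*(e1 e3)^2 + (-7/3)^2*(e3 e5)^2 = 49/9*(-1) + 49/9*(+1) = 0 (each basis 2-blade squares to minus the product of its generators' squares); cross terms between blades sharing an index anticommute and cancel. So B^2 = 0.
Answer: null-rotation, certificate B^2 = 0. Check the certificate: B^2 = 0, and that sign is decisive whatever form B takes.


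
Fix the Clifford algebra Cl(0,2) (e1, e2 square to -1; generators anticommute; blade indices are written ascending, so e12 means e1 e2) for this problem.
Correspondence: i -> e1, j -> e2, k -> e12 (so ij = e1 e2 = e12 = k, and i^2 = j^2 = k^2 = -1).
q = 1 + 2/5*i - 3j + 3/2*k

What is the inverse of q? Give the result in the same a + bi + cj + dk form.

In blades: q = 1 + 2/5*e1 - 3*e2 + 3/2*e12.
With qbar = 1 - 2/5*e1 + 3*e2 - 3/2*e12 (scalar fixed, mapped units negated), q qbar = 1241/100 (the sum of squared coefficients), so q^-1 = qbar / (1241/100) = 100/1241 - 40/1241*e1 + 300/1241*e2 - 150/1241*e12; translating back:
Answer: 100/1241 - 40/1241*i + 300/1241*j - 150/1241*k


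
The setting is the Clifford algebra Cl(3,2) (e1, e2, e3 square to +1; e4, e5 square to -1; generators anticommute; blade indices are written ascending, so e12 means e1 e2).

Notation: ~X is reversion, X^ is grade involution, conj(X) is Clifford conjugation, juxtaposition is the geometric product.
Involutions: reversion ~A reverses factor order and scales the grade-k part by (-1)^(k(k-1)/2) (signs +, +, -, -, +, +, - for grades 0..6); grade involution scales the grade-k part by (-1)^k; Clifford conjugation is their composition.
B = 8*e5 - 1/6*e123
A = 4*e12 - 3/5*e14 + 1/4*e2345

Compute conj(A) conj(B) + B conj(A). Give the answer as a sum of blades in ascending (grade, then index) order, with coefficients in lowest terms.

first term: -2/3*e3 + 32*e125 - 571/120*e145 + 21/10*e234
second term: -2/3*e3 - 32*e125 + 581/120*e145 + 19/10*e234
Answer: -4/3*e3 + 1/12*e145 + 4*e234


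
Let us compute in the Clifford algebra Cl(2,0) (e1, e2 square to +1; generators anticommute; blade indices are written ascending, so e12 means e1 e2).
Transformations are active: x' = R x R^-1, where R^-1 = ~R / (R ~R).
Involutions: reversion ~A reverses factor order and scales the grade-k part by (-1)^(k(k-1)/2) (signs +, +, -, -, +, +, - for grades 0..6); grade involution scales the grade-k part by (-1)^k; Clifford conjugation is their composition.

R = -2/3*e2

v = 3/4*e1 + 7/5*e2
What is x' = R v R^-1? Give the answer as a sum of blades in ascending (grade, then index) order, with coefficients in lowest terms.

~R = -2/3*e2, and R ~R = 4/9, so R^-1 = ~R / (4/9).
R v = -14/15 + 1/2*e12
Answer: -3/4*e1 + 7/5*e2


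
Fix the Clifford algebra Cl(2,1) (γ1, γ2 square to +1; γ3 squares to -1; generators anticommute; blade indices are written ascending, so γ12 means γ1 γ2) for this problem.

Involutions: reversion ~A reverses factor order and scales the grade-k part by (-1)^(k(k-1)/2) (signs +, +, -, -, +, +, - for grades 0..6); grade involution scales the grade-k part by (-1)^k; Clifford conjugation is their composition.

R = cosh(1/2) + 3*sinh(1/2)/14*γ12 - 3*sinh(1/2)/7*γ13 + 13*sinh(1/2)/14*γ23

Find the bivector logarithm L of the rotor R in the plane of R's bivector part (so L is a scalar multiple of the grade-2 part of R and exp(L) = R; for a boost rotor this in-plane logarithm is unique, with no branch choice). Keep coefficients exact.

The scalar part of R is cosh(1/2), giving the rapidity magnitude (cosh is even); the bivector part supplies orientation, its quotient by sinh of the rapidity is the plane, and L = rapidity * plane — unique in that plane, since flipping both signs leaves L unchanged.
Concretely: cosh(rapidity) = cosh(1/2) gives rapidity = ±1/2, and since rapidity/sinh(rapidity) is even the sign is immaterial: L = (rapidity/sinh(rapidity)) * <R>_2 = (1/(2*sinh(1/2))) * <R>_2.
Answer: 3/28*γ12 - 3/14*γ13 + 13/28*γ23


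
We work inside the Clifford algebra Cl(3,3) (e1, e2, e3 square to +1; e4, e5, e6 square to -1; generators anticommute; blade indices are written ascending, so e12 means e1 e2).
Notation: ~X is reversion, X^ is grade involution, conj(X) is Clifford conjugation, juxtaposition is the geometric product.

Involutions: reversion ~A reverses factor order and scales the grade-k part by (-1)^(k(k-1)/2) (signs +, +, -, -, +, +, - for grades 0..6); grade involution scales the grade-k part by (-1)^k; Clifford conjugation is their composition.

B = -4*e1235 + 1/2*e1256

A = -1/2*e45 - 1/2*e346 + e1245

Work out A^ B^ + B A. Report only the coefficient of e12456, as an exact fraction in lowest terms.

first term: -4*e34 + 1/2*e46 - 2*e1234 + 1/4*e1246 + 1/4*e12345 + 2*e12456
second term: 4*e34 - 1/2*e46 + 2*e1234 - 1/4*e1246 + 1/4*e12345 + 2*e12456
Answer: 4


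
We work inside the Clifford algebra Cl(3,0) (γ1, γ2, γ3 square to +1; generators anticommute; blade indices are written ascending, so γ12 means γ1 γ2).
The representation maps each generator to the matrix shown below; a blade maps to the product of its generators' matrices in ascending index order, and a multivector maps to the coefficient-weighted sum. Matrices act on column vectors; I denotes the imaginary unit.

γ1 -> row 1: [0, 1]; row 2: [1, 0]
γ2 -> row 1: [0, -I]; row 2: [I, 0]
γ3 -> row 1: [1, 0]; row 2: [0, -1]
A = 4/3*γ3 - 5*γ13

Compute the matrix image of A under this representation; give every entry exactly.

Bivector images (products of the table entries): rho(γ13) = rho(γ1)rho(γ3) = row 1: [0, -1]; row 2: [1, 0].
M = (4/3)*rho(γ3) + (-5)*rho(γ13), summed entrywise:
Answer: row 1: [4/3, 5]; row 2: [-5, -4/3]


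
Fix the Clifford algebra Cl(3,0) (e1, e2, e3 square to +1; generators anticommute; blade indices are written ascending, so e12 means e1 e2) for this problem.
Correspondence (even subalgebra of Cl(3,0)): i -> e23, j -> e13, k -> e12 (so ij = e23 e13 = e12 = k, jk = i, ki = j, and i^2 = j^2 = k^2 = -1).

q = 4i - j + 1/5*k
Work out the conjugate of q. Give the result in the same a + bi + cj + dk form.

In blades: q = 1/5*e12 - e13 + 4*e23.
Quaternion conjugation is reversion on the even subalgebra: the scalar is fixed and every grade-2 blade flips sign, giving -1/5*e12 + e13 - 4*e23; translating back:
Answer: -4i + j - 1/5*k


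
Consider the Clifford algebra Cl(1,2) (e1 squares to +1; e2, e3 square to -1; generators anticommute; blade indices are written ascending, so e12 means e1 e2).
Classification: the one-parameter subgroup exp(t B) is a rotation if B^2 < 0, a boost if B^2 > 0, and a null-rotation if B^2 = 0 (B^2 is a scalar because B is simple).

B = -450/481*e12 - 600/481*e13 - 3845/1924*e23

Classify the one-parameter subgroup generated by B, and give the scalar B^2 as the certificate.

B^2 term by term: the squares give (-450/481)^2*(e12)^2 + (-600/481)^2*(e13)^2 + (-3845/1924)^2*(e23)^2 = 202500/231361*(+1) + 360000/231361*(+1) + 14784025/3701776*(-1) = -25/16 (each basis 2-blade squares to minus the product of its generators' squares); cross terms between blades sharing an index anticommute and cancel. So B^2 = -25/16.
Answer: rotation, certificate B^2 = -25/16. One invariant decides it: the square -25/16 survives every conjugation, and its sign is exactly the classification.


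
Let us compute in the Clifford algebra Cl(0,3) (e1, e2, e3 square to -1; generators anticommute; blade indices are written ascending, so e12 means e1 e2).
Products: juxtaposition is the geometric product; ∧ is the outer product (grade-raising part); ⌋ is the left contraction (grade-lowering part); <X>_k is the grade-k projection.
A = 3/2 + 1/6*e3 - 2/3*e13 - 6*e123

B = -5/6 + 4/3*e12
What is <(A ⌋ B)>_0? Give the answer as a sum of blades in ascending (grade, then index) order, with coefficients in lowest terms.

step 1: -5/4 + 2*e12
step 2: -5/4
Answer: -5/4


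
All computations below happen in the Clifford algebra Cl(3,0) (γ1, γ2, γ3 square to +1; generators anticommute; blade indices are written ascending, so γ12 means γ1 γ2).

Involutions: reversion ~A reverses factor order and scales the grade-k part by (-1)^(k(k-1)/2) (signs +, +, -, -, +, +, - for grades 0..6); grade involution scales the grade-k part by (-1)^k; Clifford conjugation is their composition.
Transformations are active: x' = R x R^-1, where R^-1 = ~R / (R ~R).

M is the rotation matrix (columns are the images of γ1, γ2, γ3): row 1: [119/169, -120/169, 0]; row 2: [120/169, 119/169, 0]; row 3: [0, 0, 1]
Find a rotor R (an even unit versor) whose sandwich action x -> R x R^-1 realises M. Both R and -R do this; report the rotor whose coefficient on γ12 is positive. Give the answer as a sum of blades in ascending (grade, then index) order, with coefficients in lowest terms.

Method: write R = a + b12*γ12 + b13*γ13 + b23*γ23 with a^2 + b12^2 + b13^2 + b23^2 = 1 (so R^-1 = ~R). Expanding the columns R e_j ~R gives tr M = 4a^2 - 1 and, from the antisymmetric part, M21 - M12 = -4a*b12, M13 - M31 = 4a*b13, M32 - M23 = -4a*b23.
Here tr M = 407/169, so a^2 = (1 + tr M)/4 = 144/169 and a = ±12/13. Taking a = 12/13: M21 - M12 = 240/169, M13 - M31 = 0, M32 - M23 = 0, giving b12 = -5/13, b13 = 0, b23 = 0, i.e. R = 12/13 - 5/13*γ12.
Its γ12 coefficient is negative, so report the other preimage -R.
Answer: -12/13 + 5/13*γ12. Sheet selection: the two-to-one cover makes ±R indistinguishable at the matrix level (trace 407/169), so uniqueness comes from the required sign on γ12.


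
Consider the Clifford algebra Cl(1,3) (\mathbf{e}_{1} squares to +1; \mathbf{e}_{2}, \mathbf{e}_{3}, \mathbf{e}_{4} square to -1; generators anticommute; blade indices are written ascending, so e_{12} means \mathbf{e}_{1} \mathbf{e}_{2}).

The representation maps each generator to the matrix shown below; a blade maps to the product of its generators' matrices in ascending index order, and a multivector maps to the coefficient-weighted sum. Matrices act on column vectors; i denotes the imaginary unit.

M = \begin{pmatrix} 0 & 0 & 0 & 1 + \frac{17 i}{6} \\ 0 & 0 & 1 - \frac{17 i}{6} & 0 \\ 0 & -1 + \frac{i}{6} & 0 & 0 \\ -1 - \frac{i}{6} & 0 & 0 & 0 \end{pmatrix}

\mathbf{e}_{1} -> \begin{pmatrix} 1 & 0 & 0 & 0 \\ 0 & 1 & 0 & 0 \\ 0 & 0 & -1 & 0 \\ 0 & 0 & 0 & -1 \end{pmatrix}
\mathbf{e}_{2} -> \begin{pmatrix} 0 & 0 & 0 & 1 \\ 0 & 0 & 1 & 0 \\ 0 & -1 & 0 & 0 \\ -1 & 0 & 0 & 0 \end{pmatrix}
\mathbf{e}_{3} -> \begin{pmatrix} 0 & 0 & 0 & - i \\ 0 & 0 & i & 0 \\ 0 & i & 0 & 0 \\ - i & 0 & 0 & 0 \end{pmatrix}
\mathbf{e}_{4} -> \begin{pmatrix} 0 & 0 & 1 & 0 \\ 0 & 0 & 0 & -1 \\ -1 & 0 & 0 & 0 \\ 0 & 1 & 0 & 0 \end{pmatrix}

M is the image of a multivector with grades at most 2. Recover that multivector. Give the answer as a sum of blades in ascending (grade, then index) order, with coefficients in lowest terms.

Method: the blade images are trace-orthogonal — tr(rho(e_A) rho(e_B)^-1) = 4 if A = B and 0 otherwise — and rho(e_A)^-1 = (e_A)^2 * rho(e_A) with (e_A)^2 = +1 or -1, so the coefficient of e_A in the preimage is (e_A)^2 * tr(M rho(e_A))/4.
Nonzero projections over blades of grade <= 2: e_{2}: (e_{2})^2 = -1, tr(M rho(e_{2})) = -4, coefficient 1; e_{3}: (e_{3})^2 = -1, tr(M rho(e_{3})) = \frac{16}{3}, coefficient -\frac{4}{3}; e_{13}: (e_{13})^2 = +1, tr(M rho(e_{13})) = -6, coefficient -\frac{3}{2}. Every other blade of grade <= 2 projects to 0.
Answer: e_{2} - \frac{4}{3} e_{3} - \frac{3}{2} e_{13}


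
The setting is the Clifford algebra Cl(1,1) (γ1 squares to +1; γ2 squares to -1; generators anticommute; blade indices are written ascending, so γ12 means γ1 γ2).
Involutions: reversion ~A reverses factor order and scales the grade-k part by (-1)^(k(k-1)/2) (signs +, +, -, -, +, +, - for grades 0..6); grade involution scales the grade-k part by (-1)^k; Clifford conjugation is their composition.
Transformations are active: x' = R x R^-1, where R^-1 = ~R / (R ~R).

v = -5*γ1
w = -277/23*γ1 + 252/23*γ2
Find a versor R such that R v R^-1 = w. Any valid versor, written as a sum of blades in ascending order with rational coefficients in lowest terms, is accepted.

Here q(v) = q(w) = 25; the classical choice R = v + w = -392/23*γ1 + 252/23*γ2 then realises v -> w under the sandwich.
Answer: -392/23*γ1 + 252/23*γ2


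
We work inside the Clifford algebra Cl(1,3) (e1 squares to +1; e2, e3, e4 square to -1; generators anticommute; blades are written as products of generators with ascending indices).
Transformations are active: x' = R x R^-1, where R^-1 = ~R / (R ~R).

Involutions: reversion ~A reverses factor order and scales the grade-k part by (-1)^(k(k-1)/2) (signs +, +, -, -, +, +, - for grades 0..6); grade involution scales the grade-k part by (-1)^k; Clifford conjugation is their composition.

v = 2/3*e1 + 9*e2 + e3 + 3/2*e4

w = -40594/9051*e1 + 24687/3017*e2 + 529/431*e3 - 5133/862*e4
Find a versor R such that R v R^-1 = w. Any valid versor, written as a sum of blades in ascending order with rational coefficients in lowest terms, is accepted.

Equal squares first: v^2 = w^2 = -3017/36. Then v + w = -11520/3017*e1 + 51840/3017*e2 + 960/431*e3 - 1920/431*e4 is a versor taking v to w, provided it is invertible.
Answer: -11520/3017*e1 + 51840/3017*e2 + 960/431*e3 - 1920/431*e4


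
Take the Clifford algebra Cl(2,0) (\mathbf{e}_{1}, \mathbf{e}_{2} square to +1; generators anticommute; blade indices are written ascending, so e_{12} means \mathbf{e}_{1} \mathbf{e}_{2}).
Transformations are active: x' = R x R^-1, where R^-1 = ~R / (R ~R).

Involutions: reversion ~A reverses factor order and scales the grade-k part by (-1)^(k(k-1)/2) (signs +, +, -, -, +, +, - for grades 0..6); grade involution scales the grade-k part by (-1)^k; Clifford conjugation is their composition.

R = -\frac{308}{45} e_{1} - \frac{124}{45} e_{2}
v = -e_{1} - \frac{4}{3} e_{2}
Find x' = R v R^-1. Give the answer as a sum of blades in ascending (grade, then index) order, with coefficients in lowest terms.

~R = -\frac{308}{45} e_{1} - \frac{124}{45} e_{2}, and R ~R = \frac{22048}{405}, so R^-1 = ~R / (\frac{22048}{405}).
R v = \frac{284}{27} + \frac{172}{27} e_{12}
Answer: -\frac{3400}{2067} e_{1} + \frac{185}{689} e_{2}


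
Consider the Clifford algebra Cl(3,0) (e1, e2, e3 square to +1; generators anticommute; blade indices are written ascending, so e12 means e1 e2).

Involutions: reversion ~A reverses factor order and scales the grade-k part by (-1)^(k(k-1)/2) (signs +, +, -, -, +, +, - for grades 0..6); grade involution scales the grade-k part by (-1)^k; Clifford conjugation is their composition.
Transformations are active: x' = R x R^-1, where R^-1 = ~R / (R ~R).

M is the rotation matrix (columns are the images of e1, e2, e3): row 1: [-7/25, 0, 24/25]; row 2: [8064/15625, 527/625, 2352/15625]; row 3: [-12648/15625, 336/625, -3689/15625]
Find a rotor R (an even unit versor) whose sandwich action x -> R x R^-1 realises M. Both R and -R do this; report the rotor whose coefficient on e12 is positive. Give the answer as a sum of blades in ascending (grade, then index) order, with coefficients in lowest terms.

Method: write R = a + b12*e12 + b13*e13 + b23*e23 with a^2 + b12^2 + b13^2 + b23^2 = 1 (so R^-1 = ~R). Expanding the columns R e_j ~R gives tr M = 4a^2 - 1 and, from the antisymmetric part, M21 - M12 = -4a*b12, M13 - M31 = 4a*b13, M32 - M23 = -4a*b23.
Here tr M = 5111/15625, so a^2 = (1 + tr M)/4 = 5184/15625 and a = ±72/125. Taking a = 72/125: M21 - M12 = 8064/15625, M13 - M31 = 27648/15625, M32 - M23 = 6048/15625, giving b12 = -28/125, b13 = 96/125, b23 = -21/125, i.e. R = 72/125 - 28/125*e12 + 96/125*e13 - 21/125*e23.
Its e12 coefficient is negative, so report the other preimage -R.
Answer: -72/125 + 28/125*e12 - 96/125*e13 + 21/125*e23. Note: both R and -R realise this M (trace 5111/15625); the covering map identifies them, and the e12-coefficient sign is the tie-breaker.


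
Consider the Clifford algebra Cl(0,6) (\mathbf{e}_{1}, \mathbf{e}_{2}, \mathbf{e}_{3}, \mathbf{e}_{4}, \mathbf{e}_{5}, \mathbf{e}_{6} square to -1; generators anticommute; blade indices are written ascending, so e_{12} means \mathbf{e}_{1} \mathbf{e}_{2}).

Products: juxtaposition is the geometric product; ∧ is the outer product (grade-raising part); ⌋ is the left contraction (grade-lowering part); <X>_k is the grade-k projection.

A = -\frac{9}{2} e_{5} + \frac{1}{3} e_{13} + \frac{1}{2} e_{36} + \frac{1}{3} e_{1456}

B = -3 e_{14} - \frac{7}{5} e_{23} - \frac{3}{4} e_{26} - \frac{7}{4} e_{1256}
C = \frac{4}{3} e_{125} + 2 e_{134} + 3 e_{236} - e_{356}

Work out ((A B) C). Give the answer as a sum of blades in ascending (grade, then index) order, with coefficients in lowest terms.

step 1: -\frac{7}{15} e_{12} + \frac{3}{8} e_{23} - \frac{7}{12} e_{24} - \frac{7}{10} e_{26} - e_{34} + e_{56} - \frac{63}{8} e_{126} + \frac{27}{2} e_{145} + \frac{63}{10} e_{235} - \frac{27}{8} e_{256} - \frac{7}{8} e_{1235} + \frac{1}{4} e_{1236} - \frac{1}{4} e_{1245} + \frac{3}{2} e_{1346} + \frac{7}{12} e_{2356} - \frac{7}{15} e_{123456}
step 2: \frac{11}{4} e_{1} - \frac{7}{12} e_{2} - \frac{34}{15} e_{3} - \frac{1}{3} e_{4} + \frac{427}{180} e_{5} - \frac{33}{8} e_{6} - \frac{1281}{40} e_{13} - \frac{9}{2} e_{16} - \frac{27}{8} e_{23} + 18 e_{24} + \frac{63}{10} e_{26} - \frac{297}{8} e_{35} - \frac{147}{5} e_{56} - \frac{7}{6} e_{123} - \frac{343}{60} e_{124} - \frac{1}{4} e_{125} + \frac{11}{24} e_{126} + \frac{1}{2} e_{135} + \frac{98}{45} e_{136} - \frac{61}{90} e_{145} + \frac{427}{120} e_{156} - \frac{14}{15} e_{234} - \frac{21}{5} e_{235} + \frac{7}{4} e_{245} - \frac{7}{2} e_{246} + \frac{157}{120} e_{256} + \frac{427}{180} e_{346} + \frac{1}{3} e_{356} + e_{456} - \frac{63}{8} e_{1235} + \frac{63}{5} e_{1245} + \frac{27}{2} e_{1346} + \frac{63}{4} e_{2346} - \frac{4}{3} e_{12345} - \frac{33}{20} e_{12346} + \frac{7}{15} e_{12356} - \frac{7}{6} e_{12456} + \frac{11}{4} e_{13456} + \frac{17}{12} e_{23456} + \frac{189}{4} e_{123456}
Answer: \frac{11}{4} e_{1} - \frac{7}{12} e_{2} - \frac{34}{15} e_{3} - \frac{1}{3} e_{4} + \frac{427}{180} e_{5} - \frac{33}{8} e_{6} - \frac{1281}{40} e_{13} - \frac{9}{2} e_{16} - \frac{27}{8} e_{23} + 18 e_{24} + \frac{63}{10} e_{26} - \frac{297}{8} e_{35} - \frac{147}{5} e_{56} - \frac{7}{6} e_{123} - \frac{343}{60} e_{124} - \frac{1}{4} e_{125} + \frac{11}{24} e_{126} + \frac{1}{2} e_{135} + \frac{98}{45} e_{136} - \frac{61}{90} e_{145} + \frac{427}{120} e_{156} - \frac{14}{15} e_{234} - \frac{21}{5} e_{235} + \frac{7}{4} e_{245} - \frac{7}{2} e_{246} + \frac{157}{120} e_{256} + \frac{427}{180} e_{346} + \frac{1}{3} e_{356} + e_{456} - \frac{63}{8} e_{1235} + \frac{63}{5} e_{1245} + \frac{27}{2} e_{1346} + \frac{63}{4} e_{2346} - \frac{4}{3} e_{12345} - \frac{33}{20} e_{12346} + \frac{7}{15} e_{12356} - \frac{7}{6} e_{12456} + \frac{11}{4} e_{13456} + \frac{17}{12} e_{23456} + \frac{189}{4} e_{123456}


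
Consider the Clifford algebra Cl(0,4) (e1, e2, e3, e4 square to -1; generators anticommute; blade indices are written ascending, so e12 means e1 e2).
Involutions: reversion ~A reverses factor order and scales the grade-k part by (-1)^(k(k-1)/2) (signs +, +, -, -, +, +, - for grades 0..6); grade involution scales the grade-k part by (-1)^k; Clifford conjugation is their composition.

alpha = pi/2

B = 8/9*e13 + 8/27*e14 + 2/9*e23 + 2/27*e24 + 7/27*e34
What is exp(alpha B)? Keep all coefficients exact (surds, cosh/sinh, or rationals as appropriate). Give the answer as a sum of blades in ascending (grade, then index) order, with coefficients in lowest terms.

B^2 term by term: the squares give (8/9)^2*(e13)^2 + (8/27)^2*(e14)^2 + (2/9)^2*(e23)^2 + (2/27)^2*(e24)^2 + (7/27)^2*(e34)^2 = 64/81*(-1) + 64/729*(-1) + 4/81*(-1) + 4/729*(-1) + 49/729*(-1) = -1 (each basis 2-blade squares to minus the product of its generators' squares); cross terms between blades sharing an index anticommute and cancel; the commuting (index-disjoint) pairs give grade-4 terms 2*c*c'*(blade product), which cancel blade by blade — e1234: -32/243 + 32/243 = 0 — confirming B is simple. So B^2 = -1.
B^2 = -1 — since the square is negative, the closed form is circular: l = 1, alpha*l = pi/2, so exp(alpha B) = cos(pi/2) + (sin(pi/2)/1)*B = 0 + (1)*B.
Answer: 8/9*e13 + 8/27*e14 + 2/9*e23 + 2/27*e24 + 7/27*e34


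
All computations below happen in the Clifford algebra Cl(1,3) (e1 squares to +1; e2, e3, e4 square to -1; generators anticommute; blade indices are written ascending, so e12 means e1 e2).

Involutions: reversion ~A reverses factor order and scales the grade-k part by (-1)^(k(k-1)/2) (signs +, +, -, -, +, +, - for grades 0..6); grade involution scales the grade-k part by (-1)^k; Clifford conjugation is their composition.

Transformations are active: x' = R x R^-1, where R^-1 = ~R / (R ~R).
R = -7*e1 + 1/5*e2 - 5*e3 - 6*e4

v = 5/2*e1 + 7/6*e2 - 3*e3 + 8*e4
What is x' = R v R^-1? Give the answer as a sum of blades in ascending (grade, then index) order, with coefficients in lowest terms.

~R = -7*e1 + 1/5*e2 - 5*e3 - 6*e4, and R ~R = -301/25, so R^-1 = ~R / (-301/25).
R v = 229/15 - 26/3*e12 + 67/2*e13 - 41*e14 + 157/30*e23 + 43/5*e24 - 58*e34
Answer: 3935/258*e1 - 3023/1806*e2 + 14159/903*e3 + 2172/301*e4


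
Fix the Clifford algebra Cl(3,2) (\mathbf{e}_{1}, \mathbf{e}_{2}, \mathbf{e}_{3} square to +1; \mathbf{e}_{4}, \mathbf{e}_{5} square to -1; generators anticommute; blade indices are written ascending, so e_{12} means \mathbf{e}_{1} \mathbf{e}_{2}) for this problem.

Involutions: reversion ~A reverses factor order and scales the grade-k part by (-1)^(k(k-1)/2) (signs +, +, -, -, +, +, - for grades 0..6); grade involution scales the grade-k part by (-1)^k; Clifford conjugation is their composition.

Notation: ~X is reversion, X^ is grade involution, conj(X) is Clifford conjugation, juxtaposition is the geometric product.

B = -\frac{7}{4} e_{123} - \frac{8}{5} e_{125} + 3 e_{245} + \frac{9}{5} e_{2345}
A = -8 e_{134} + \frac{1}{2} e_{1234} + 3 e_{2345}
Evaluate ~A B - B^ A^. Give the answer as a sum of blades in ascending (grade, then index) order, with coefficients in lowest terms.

first term: \frac{27}{5} + 9 e_{3} - \frac{7}{8} e_{4} + \frac{9}{10} e_{15} + 14 e_{24} + \frac{72}{5} e_{125} - \frac{24}{5} e_{134} - \frac{3}{2} e_{135} + \frac{21}{4} e_{145} + \frac{4}{5} e_{345} - 24 e_{1235} - \frac{64}{5} e_{2345}
second term: \frac{27}{5} + 9 e_{3} - \frac{7}{8} e_{4} - \frac{9}{10} e_{15} + 14 e_{24} + \frac{72}{5} e_{125} + \frac{24}{5} e_{134} + \frac{3}{2} e_{135} - \frac{21}{4} e_{145} - \frac{4}{5} e_{345} + 24 e_{1235} + \frac{64}{5} e_{2345}
Answer: \frac{9}{5} e_{15} - \frac{48}{5} e_{134} - 3 e_{135} + \frac{21}{2} e_{145} + \frac{8}{5} e_{345} - 48 e_{1235} - \frac{128}{5} e_{2345}


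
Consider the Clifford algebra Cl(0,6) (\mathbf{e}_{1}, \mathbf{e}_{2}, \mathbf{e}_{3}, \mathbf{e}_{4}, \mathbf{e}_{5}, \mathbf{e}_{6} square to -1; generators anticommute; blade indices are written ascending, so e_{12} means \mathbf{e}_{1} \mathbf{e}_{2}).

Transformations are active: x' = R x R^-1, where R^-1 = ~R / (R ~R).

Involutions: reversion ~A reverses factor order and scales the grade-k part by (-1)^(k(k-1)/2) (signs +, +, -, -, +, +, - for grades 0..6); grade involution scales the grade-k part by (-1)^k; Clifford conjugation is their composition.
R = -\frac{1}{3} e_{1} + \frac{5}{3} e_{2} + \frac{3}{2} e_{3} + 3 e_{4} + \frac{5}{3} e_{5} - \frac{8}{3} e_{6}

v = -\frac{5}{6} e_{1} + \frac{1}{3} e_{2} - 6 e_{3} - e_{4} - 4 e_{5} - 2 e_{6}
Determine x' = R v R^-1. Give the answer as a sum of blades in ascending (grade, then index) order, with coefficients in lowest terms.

~R = -\frac{1}{3} e_{1} + \frac{5}{3} e_{2} + \frac{3}{2} e_{3} + 3 e_{4} + \frac{5}{3} e_{5} - \frac{8}{3} e_{6}, and R ~R = -\frac{865}{36}, so R^-1 = ~R / (-\frac{865}{36}).
R v = \frac{25}{2} + \frac{23}{18} e_{12} + \frac{13}{4} e_{13} + \frac{17}{6} e_{14} + \frac{49}{18} e_{15} - \frac{14}{9} e_{16} - \frac{21}{2} e_{23} - \frac{8}{3} e_{24} - \frac{65}{9} e_{25} - \frac{22}{9} e_{26} + \frac{33}{2} e_{34} + 4 e_{35} - 19 e_{36} - \frac{31}{3} e_{45} - \frac{26}{3} e_{46} - 14 e_{56}
Answer: \frac{1225}{1038} e_{1} - \frac{1073}{519} e_{2} + \frac{768}{173} e_{3} - \frac{367}{173} e_{4} + \frac{392}{173} e_{5} + \frac{826}{173} e_{6}


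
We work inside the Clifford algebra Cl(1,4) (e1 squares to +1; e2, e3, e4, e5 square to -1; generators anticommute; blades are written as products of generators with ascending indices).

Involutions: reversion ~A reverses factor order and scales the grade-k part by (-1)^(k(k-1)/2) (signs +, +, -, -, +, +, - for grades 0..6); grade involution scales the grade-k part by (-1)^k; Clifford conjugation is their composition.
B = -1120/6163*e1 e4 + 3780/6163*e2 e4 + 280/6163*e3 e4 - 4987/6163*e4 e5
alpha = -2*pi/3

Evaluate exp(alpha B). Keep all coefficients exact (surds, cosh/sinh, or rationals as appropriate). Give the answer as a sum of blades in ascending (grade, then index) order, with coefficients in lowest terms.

B^2 term by term: the squares give (-1120/6163)^2*(e1 e4)^2 + (3780/6163)^2*(e2 e4)^2 + (280/6163)^2*(e3 e4)^2 + (-4987/6163)^2*(e4 e5)^2 = 1254400/37982569*(+1) + 14288400/37982569*(-1) + 78400/37982569*(-1) + 24870169/37982569*(-1) = -1 (each basis 2-blade squares to minus the product of its generators' squares); cross terms between blades sharing an index anticommute and cancel. So B^2 = -1.
B^2 = -1 — since the square is negative, the closed form is circular: l = 1, alpha*l = -2*pi/3, so exp(alpha B) = cos(-2*pi/3) + (sin(-2*pi/3)/1)*B = -1/2 + (-sqrt(3)/2)*B.
Answer: -1/2 + 560*sqrt(3)/6163*e1 e4 - 1890*sqrt(3)/6163*e2 e4 - 140*sqrt(3)/6163*e3 e4 + 4987*sqrt(3)/12326*e4 e5


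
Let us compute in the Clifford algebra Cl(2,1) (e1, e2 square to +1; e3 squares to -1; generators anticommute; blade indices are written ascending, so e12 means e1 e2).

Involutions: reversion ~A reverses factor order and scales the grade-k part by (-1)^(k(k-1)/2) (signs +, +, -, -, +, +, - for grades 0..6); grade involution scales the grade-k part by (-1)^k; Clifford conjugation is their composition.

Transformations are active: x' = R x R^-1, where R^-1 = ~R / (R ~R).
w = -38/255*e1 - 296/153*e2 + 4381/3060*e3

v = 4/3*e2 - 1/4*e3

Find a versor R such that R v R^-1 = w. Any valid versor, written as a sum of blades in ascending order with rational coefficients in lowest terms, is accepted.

Equal squares first: v^2 = w^2 = 247/144. Then v + w = -38/255*e1 - 92/153*e2 + 904/765*e3 is a versor taking v to w, provided it is invertible.
Answer: -38/255*e1 - 92/153*e2 + 904/765*e3


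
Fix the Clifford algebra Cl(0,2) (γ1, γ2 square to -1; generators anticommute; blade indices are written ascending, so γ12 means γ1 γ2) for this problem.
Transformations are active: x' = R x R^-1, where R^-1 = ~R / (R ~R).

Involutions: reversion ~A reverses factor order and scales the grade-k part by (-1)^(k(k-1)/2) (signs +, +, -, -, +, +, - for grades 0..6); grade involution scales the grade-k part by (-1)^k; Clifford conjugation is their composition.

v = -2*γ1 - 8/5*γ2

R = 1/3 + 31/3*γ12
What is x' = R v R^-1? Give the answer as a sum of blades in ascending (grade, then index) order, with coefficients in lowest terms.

~R = 1/3 - 31/3*γ12, and R ~R = 962/9, so R^-1 = ~R / (962/9).
R v = 238/15*γ1 - 106/5*γ2
Answer: 5048/2405*γ1 + 706/481*γ2


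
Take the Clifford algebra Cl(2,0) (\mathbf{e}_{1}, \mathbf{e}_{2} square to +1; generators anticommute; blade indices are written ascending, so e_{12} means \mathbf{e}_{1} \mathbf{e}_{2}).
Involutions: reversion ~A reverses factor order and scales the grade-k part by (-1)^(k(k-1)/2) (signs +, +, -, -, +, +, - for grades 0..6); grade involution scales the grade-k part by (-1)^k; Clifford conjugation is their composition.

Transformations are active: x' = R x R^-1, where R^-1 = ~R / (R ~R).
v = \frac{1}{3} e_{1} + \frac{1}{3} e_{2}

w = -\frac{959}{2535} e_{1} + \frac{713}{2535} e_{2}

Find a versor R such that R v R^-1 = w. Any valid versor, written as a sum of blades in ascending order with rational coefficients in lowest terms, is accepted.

Equal squares first: v^2 = w^2 = \frac{2}{9}. Then v + w = -\frac{38}{845} e_{1} + \frac{1558}{2535} e_{2} is a versor taking v to w, provided it is invertible.
Answer: -\frac{38}{845} e_{1} + \frac{1558}{2535} e_{2}


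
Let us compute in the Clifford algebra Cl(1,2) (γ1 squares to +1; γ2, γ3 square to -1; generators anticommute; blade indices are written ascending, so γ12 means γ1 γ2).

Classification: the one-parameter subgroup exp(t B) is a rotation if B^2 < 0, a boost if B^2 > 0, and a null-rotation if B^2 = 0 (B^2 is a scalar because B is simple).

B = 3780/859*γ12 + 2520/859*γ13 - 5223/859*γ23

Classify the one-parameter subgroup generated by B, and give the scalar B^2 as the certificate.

B^2 term by term: the squares give (3780/859)^2*(γ12)^2 + (2520/859)^2*(γ13)^2 + (-5223/859)^2*(γ23)^2 = 14288400/737881*(+1) + 6350400/737881*(+1) + 27279729/737881*(-1) = -9 (each basis 2-blade squares to minus the product of its generators' squares); cross terms between blades sharing an index anticommute and cancel. So B^2 = -9.
Answer: rotation, certificate B^2 = -9. One invariant decides it: the square -9 survives every conjugation, and its sign is exactly the classification.


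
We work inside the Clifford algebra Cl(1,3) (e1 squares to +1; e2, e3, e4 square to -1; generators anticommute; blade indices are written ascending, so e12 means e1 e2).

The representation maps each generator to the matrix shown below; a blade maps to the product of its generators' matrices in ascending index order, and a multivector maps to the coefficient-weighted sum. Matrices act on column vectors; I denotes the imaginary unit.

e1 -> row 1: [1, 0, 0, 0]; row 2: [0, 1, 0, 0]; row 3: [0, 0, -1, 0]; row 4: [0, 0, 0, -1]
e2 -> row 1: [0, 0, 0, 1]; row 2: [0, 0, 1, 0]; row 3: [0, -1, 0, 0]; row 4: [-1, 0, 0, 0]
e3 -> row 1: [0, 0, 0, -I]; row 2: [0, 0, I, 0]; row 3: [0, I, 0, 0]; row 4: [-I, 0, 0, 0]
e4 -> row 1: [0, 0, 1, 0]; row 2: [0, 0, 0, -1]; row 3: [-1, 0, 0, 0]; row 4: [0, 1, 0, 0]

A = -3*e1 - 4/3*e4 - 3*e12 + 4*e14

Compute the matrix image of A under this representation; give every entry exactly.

Bivector images (products of the table entries): rho(e12) = rho(e1)rho(e2) = row 1: [0, 0, 0, 1]; row 2: [0, 0, 1, 0]; row 3: [0, 1, 0, 0]; row 4: [1, 0, 0, 0]; rho(e14) = rho(e1)rho(e4) = row 1: [0, 0, 1, 0]; row 2: [0, 0, 0, -1]; row 3: [1, 0, 0, 0]; row 4: [0, -1, 0, 0].
M = (-3)*rho(e1) + (-4/3)*rho(e4) + (-3)*rho(e12) + (4)*rho(e14), summed entrywise:
Answer: row 1: [-3, 0, 8/3, -3]; row 2: [0, -3, -3, -8/3]; row 3: [16/3, -3, 3, 0]; row 4: [-3, -16/3, 0, 3]


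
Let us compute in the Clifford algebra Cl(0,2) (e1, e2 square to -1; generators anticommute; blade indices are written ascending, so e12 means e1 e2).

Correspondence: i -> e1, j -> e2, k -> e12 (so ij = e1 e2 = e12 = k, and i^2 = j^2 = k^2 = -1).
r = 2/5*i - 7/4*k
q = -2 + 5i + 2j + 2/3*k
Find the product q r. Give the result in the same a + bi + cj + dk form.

In blades: q = -2 + 5*e1 + 2*e2 + 2/3*e12, r = 2/5*e1 - 7/4*e12.
Distribute q over r term by term (generator squares from the signature, products reordered to ascending indices): (-2)*r = -4/5*e1 + 7/2*e12; (5*e1)*r = -2 + 35/4*e2; (2*e2)*r = -7/2*e1 - 4/5*e12; (2/3*e12)*r = 7/6 + 4/15*e2.
Sum: -5/6 - 43/10*e1 + 541/60*e2 + 27/10*e12; translating back through the correspondence:
Answer: -5/6 - 43/10*i + 541/60*j + 27/10*k


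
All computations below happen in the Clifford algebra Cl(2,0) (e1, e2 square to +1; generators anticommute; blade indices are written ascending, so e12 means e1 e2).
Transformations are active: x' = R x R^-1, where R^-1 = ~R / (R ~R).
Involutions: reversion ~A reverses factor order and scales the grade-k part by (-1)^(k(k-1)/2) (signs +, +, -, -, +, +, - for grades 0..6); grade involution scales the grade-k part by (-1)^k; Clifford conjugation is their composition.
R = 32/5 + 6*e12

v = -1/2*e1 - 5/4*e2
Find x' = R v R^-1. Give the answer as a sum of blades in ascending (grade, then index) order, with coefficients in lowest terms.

~R = 32/5 - 6*e12, and R ~R = 1924/25, so R^-1 = ~R / (1924/25).
R v = -107/10*e1 - 5*e2
Answer: -1231/962*e1 + 805/1924*e2


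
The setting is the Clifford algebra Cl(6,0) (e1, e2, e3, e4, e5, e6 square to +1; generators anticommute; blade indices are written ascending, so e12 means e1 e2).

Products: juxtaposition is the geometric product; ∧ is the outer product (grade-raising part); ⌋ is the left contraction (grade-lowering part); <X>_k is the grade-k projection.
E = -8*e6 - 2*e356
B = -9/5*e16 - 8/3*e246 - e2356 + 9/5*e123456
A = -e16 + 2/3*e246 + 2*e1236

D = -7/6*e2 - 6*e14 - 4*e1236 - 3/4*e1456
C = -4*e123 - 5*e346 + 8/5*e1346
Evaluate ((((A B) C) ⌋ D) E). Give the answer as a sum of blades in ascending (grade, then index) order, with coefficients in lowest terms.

step 1: -1/45 - 2*e15 + 18/5*e23 + 18/5*e45 + 58/15*e124 + 16/3*e134 - 6/5*e135 + 2/3*e345 - e1235 + 9/5*e2345
step 2: 72/5*e1 + 4*e5 - 128/15*e6 + 80/3*e16 + 64/3*e24 - 24/5*e25 - 232/15*e34 + 10/3*e56 + 4/45*e123 + 36/5*e145 + 16/15*e156 - 8*e235 - 464/75*e236 - 18*e246 + 9*e256 + 1/9*e346 + 18*e356 - 48/25*e456 + 58/3*e1236 - 8/3*e1245 + 144/25*e1246 - 72/25*e1256 - 8/225*e1346 - 144/25*e1356 + 6*e1456 + 8/5*e2456 + 16/5*e3456 - 72/5*e12345 + 5*e12456 + 10*e13456
step 3: -491/6 + 1964/75*e1 - 428/5*e4 + 259/45*e6 + 5/2*e14 + 320/3*e23 + 20*e45 - 512/15*e123 - 32/5*e145 - 3*e146 - 288/5*e236 - 54/5*e456
step 4: -2072/45 + 1964/3*e6 + 24*e14 - 15712/75*e16 + 2304/5*e23 + 576/5*e25 + 108/5*e34 - 518/45*e35 + 432/5*e45 + 3424/5*e46 - 20*e146 - 2560/3*e236 - 640/3*e256 - 40*e346 + 491/3*e356 - 160*e456 + 4096/15*e1236 + 1024/15*e1256 - 6*e1345 + 64/5*e1346 - 3928/75*e1356 + 256/5*e1456 - 856/5*e3456 + 5*e13456
Answer: -2072/45 + 1964/3*e6 + 24*e14 - 15712/75*e16 + 2304/5*e23 + 576/5*e25 + 108/5*e34 - 518/45*e35 + 432/5*e45 + 3424/5*e46 - 20*e146 - 2560/3*e236 - 640/3*e256 - 40*e346 + 491/3*e356 - 160*e456 + 4096/15*e1236 + 1024/15*e1256 - 6*e1345 + 64/5*e1346 - 3928/75*e1356 + 256/5*e1456 - 856/5*e3456 + 5*e13456
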